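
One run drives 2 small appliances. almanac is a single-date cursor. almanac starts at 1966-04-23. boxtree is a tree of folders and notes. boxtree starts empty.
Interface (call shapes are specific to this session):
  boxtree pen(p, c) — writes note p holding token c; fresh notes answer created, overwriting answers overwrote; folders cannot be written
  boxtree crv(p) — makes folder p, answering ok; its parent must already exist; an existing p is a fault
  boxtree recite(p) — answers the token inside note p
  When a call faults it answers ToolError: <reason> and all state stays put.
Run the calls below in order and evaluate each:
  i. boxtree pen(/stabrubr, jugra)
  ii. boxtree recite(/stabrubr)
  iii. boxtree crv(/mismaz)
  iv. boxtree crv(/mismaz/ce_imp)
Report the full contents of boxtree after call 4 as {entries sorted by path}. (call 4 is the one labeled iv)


Answer: {mismaz/, mismaz/ce_imp/, stabrubr=jugra}

Derivation:
[in] boxtree pen p=/stabrubr c=jugra
:: created
[in] boxtree recite p=/stabrubr
:: jugra
[in] boxtree crv p=/mismaz
:: ok
[in] boxtree crv p=/mismaz/ce_imp
:: ok


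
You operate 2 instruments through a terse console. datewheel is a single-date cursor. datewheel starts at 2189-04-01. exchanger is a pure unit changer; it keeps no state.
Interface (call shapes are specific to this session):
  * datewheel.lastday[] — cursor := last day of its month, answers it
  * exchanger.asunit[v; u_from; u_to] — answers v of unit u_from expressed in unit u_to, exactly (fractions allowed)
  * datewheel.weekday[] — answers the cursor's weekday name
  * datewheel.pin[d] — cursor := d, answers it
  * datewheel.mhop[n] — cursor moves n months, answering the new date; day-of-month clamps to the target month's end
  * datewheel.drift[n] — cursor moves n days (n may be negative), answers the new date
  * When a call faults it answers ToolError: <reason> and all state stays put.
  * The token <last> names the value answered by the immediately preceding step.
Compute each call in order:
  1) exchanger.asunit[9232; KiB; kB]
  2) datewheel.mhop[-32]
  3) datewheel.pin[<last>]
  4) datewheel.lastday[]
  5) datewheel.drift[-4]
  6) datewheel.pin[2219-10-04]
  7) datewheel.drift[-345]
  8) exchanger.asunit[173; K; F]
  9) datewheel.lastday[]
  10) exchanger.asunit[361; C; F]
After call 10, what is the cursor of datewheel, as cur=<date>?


Answer: cur=2218-10-31

Derivation:
% 1. exchanger.asunit(9232, KiB, kB) -> 1181696/125
% 2. datewheel.mhop(-32) -> 2186-08-01
% 3. datewheel.pin(<last>) -> 2186-08-01
% 4. datewheel.lastday() -> 2186-08-31
% 5. datewheel.drift(-4) -> 2186-08-27
% 6. datewheel.pin(2219-10-04) -> 2219-10-04
% 7. datewheel.drift(-345) -> 2218-10-24
% 8. exchanger.asunit(173, K, F) -> -14827/100
% 9. datewheel.lastday() -> 2218-10-31
% 10. exchanger.asunit(361, C, F) -> 3409/5


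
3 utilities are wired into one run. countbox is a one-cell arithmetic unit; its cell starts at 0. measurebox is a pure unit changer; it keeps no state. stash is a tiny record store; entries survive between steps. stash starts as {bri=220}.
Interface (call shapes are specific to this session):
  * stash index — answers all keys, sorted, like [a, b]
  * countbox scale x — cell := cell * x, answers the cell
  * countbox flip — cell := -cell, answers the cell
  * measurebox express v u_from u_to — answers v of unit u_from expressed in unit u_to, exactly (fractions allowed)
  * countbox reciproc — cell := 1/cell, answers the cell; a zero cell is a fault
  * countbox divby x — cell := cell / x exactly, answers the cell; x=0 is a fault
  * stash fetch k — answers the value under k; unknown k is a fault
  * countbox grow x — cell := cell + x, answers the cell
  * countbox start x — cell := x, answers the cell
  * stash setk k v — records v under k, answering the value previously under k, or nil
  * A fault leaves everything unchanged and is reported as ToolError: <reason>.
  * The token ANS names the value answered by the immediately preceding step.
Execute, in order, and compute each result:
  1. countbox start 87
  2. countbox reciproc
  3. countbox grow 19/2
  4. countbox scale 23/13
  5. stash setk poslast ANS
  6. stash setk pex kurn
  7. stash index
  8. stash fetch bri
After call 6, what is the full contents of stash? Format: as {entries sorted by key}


% countbox start(x: 87) == 87
% countbox reciproc() == 1/87
% countbox grow(x: 19/2) == 1655/174
% countbox scale(x: 23/13) == 38065/2262
% stash setk(k: poslast, v: ANS) == nil
% stash setk(k: pex, v: kurn) == nil
% stash index() == [bri, pex, poslast]
% stash fetch(k: bri) == 220

Answer: {bri=220, pex=kurn, poslast=38065/2262}


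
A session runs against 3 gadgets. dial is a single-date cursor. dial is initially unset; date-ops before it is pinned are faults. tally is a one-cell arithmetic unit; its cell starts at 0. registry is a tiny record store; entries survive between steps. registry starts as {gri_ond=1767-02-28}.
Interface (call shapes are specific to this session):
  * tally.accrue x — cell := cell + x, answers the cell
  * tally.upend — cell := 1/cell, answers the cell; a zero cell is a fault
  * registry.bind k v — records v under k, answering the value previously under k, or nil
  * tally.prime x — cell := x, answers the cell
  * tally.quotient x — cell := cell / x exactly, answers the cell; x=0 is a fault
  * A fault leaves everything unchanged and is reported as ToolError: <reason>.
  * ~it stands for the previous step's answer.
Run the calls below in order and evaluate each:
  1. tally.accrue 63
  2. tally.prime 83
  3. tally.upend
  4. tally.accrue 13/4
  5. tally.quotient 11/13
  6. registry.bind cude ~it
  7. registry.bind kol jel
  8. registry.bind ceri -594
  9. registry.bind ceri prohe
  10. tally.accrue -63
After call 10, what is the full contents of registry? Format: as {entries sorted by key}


;; 1. accrue(x=63) : 63
;; 2. prime(x=83) : 83
;; 3. upend() : 1/83
;; 4. accrue(x=13/4) : 1083/332
;; 5. quotient(x=11/13) : 14079/3652
;; 6. bind(k=cude, v=~it) : nil
;; 7. bind(k=kol, v=jel) : nil
;; 8. bind(k=ceri, v=-594) : nil
;; 9. bind(k=ceri, v=prohe) : -594
;; 10. accrue(x=-63) : -215997/3652

Answer: {ceri=prohe, cude=14079/3652, gri_ond=1767-02-28, kol=jel}


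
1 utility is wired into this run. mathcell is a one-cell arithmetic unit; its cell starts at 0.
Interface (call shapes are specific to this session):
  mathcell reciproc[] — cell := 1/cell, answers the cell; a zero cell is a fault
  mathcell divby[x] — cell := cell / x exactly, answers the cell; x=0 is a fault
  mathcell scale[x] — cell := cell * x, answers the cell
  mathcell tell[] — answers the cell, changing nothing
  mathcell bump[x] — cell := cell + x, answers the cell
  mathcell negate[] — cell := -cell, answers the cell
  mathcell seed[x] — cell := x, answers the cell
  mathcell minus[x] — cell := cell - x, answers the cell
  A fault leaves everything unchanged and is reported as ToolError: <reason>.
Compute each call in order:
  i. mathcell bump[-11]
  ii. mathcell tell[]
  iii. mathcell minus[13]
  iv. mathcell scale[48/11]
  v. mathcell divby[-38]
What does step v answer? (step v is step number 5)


·→ mathcell bump(x→-11)
·← -11
·→ mathcell tell()
·← -11
·→ mathcell minus(x→13)
·← -24
·→ mathcell scale(x→48/11)
·← -1152/11
·→ mathcell divby(x→-38)
·← 576/209

Answer: 576/209


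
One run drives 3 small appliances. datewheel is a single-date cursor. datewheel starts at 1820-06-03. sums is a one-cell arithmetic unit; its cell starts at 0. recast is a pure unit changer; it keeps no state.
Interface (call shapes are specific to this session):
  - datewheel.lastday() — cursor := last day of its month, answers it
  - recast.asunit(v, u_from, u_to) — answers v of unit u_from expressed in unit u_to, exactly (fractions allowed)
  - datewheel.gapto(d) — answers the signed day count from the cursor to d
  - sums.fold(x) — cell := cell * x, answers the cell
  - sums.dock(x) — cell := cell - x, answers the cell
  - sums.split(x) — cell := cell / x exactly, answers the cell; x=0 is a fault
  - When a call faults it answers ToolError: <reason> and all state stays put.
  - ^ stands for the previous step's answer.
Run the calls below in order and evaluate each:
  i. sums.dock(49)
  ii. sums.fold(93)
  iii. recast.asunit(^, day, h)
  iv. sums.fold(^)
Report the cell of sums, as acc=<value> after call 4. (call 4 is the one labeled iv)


Answer: acc=498389976

Derivation:
Invoking sums.dock with x→49, yielding -49.
I call sums.fold with x→93, giving -4557.
I call recast.asunit with v→^, u_from→day, u_to→h, — result: -109368.
I use sums.fold with x→^, — result: 498389976.


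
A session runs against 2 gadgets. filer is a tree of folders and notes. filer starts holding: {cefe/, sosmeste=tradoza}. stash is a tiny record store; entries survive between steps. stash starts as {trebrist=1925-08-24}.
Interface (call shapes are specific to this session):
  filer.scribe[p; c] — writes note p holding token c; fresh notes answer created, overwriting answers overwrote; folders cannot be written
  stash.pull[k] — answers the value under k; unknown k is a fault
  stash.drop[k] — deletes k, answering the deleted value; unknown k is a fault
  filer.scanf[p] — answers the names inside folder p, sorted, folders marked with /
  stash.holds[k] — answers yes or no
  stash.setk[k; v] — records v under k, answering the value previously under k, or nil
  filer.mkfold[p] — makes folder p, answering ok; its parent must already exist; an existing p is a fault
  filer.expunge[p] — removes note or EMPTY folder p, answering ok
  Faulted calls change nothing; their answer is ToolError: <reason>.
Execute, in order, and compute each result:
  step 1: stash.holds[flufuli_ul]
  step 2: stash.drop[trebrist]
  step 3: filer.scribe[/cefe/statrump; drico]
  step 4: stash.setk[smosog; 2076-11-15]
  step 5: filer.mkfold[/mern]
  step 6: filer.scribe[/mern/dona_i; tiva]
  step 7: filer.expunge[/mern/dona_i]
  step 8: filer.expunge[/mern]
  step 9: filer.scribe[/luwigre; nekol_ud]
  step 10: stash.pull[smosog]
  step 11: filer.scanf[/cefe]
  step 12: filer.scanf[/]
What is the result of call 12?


Answer: [cefe/, luwigre, sosmeste]

Derivation:
-> stash.holds(flufuli_ul)
<- no
-> stash.drop(trebrist)
<- 1925-08-24
-> filer.scribe(/cefe/statrump, drico)
<- created
-> stash.setk(smosog, 2076-11-15)
<- nil
-> filer.mkfold(/mern)
<- ok
-> filer.scribe(/mern/dona_i, tiva)
<- created
-> filer.expunge(/mern/dona_i)
<- ok
-> filer.expunge(/mern)
<- ok
-> filer.scribe(/luwigre, nekol_ud)
<- created
-> stash.pull(smosog)
<- 2076-11-15
-> filer.scanf(/cefe)
<- [statrump]
-> filer.scanf(/)
<- [cefe/, luwigre, sosmeste]


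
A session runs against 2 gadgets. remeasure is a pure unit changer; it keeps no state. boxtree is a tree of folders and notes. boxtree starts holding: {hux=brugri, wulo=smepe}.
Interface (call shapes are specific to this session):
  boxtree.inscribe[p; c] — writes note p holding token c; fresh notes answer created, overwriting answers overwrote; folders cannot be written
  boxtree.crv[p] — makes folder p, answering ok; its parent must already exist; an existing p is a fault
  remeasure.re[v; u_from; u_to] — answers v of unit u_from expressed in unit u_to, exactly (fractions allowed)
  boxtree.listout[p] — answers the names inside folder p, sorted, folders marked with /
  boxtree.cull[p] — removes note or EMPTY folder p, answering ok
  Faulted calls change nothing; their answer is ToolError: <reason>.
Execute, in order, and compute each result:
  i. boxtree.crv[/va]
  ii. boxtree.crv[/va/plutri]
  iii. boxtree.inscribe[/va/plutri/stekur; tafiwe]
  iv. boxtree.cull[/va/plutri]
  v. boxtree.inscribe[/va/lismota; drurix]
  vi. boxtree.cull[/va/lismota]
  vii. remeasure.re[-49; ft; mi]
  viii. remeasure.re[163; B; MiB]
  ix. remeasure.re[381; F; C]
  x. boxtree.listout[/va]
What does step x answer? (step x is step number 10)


# crv(/va) -> ok
# crv(/va/plutri) -> ok
# inscribe(/va/plutri/stekur, tafiwe) -> created
# cull(/va/plutri) -> ToolError: not empty
# inscribe(/va/lismota, drurix) -> created
# cull(/va/lismota) -> ok
# re(-49, ft, mi) -> -49/5280
# re(163, B, MiB) -> 163/1048576
# re(381, F, C) -> 1745/9
# listout(/va) -> [plutri/]

Answer: [plutri/]


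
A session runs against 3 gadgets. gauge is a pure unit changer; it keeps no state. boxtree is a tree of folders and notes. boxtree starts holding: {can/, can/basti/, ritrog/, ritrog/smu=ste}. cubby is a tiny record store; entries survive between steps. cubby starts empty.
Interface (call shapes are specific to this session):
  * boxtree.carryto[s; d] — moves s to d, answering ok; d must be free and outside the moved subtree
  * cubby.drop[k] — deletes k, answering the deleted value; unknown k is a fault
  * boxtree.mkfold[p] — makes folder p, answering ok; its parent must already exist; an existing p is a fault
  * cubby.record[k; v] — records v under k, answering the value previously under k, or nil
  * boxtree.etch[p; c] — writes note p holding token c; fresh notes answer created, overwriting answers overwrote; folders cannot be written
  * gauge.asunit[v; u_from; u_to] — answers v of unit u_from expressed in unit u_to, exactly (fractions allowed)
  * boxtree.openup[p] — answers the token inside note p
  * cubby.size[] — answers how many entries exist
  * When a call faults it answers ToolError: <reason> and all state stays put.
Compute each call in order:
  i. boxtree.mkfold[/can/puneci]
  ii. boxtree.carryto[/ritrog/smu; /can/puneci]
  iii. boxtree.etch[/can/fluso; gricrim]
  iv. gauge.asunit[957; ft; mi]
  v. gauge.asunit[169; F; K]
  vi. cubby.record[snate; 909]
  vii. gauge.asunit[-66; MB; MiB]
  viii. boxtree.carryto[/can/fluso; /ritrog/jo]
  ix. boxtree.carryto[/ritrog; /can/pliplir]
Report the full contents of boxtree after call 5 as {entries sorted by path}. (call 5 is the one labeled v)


CALL mkfold[p→/can/puneci]
RET  ok
CALL carryto[s→/ritrog/smu; d→/can/puneci]
RET  ToolError: exists
CALL etch[p→/can/fluso; c→gricrim]
RET  created
CALL asunit[v→957; u_from→ft; u_to→mi]
RET  29/160
CALL asunit[v→169; u_from→F; u_to→K]
RET  62867/180
CALL record[k→snate; v→909]
RET  nil
CALL asunit[v→-66; u_from→MB; u_to→MiB]
RET  -515625/8192
CALL carryto[s→/can/fluso; d→/ritrog/jo]
RET  ok
CALL carryto[s→/ritrog; d→/can/pliplir]
RET  ok

Answer: {can/, can/basti/, can/fluso=gricrim, can/puneci/, ritrog/, ritrog/smu=ste}


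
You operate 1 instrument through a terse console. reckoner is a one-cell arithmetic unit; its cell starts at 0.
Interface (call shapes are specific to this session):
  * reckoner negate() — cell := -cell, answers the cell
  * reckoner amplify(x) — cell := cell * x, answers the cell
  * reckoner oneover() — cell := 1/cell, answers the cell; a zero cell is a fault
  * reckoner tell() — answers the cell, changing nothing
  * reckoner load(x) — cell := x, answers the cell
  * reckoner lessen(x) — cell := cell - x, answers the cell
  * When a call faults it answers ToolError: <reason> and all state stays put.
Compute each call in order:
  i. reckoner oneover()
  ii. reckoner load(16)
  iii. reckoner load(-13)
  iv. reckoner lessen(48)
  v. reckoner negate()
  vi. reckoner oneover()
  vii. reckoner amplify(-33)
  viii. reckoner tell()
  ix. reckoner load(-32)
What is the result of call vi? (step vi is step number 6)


Answer: 1/61

Derivation:
-> reckoner oneover()
<- ToolError: reciprocal of zero
-> reckoner load(x='16')
<- 16
-> reckoner load(x='-13')
<- -13
-> reckoner lessen(x='48')
<- -61
-> reckoner negate()
<- 61
-> reckoner oneover()
<- 1/61
-> reckoner amplify(x='-33')
<- -33/61
-> reckoner tell()
<- -33/61
-> reckoner load(x='-32')
<- -32


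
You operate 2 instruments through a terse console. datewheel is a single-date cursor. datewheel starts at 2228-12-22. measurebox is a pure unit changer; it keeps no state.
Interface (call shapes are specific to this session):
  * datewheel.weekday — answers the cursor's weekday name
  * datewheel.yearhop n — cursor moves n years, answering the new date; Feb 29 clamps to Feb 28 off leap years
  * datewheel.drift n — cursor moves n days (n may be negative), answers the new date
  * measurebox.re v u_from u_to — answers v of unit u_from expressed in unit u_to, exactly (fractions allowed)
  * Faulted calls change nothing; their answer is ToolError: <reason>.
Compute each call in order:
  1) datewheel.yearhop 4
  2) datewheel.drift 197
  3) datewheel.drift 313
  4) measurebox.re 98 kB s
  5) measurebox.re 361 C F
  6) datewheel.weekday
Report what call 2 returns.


Answer: 2233-07-07

Derivation:
# datewheel.yearhop(n=4) : 2232-12-22
# datewheel.drift(n=197) : 2233-07-07
# datewheel.drift(n=313) : 2234-05-16
# measurebox.re(v=98, u_from=kB, u_to=s) : ToolError: incompatible units
# measurebox.re(v=361, u_from=C, u_to=F) : 3409/5
# datewheel.weekday() : Friday


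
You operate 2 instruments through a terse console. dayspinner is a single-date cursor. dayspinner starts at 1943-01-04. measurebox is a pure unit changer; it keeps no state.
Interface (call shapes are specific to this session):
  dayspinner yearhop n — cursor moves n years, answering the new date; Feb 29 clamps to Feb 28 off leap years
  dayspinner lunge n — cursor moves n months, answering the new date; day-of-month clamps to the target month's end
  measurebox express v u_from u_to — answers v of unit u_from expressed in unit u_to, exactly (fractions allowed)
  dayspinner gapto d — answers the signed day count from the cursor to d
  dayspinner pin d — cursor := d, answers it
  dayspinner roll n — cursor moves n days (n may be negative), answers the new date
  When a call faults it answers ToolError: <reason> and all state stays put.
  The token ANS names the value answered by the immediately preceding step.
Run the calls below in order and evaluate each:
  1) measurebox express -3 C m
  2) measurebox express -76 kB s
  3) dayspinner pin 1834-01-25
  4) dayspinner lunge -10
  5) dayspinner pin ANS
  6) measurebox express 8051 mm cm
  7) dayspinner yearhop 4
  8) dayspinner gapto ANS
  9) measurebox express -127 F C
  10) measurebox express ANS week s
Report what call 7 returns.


>> measurebox express(v='-3', u_from='C', u_to='m')
<< ToolError: incompatible units
>> measurebox express(v='-76', u_from='kB', u_to='s')
<< ToolError: incompatible units
>> dayspinner pin(d='1834-01-25')
<< 1834-01-25
>> dayspinner lunge(n='-10')
<< 1833-03-25
>> dayspinner pin(d='ANS')
<< 1833-03-25
>> measurebox express(v='8051', u_from='mm', u_to='cm')
<< 8051/10
>> dayspinner yearhop(n='4')
<< 1837-03-25
>> dayspinner gapto(d='ANS')
<< 0
>> measurebox express(v='-127', u_from='F', u_to='C')
<< -265/3
>> measurebox express(v='ANS', u_from='week', u_to='s')
<< -53424000

Answer: 1837-03-25


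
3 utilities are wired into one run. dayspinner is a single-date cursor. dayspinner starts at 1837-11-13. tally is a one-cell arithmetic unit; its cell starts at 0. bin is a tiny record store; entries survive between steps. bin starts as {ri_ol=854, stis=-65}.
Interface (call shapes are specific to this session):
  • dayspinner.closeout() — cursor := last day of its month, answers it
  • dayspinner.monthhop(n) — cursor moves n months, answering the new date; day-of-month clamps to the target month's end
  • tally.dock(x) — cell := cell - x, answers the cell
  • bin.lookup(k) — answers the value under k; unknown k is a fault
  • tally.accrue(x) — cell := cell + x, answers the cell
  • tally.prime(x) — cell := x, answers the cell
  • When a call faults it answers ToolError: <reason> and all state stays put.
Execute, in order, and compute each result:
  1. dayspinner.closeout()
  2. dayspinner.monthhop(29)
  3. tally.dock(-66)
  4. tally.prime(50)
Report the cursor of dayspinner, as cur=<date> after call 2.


-- 1. closeout() -> 1837-11-30
-- 2. monthhop(n=29) -> 1840-04-30
-- 3. dock(x=-66) -> 66
-- 4. prime(x=50) -> 50

Answer: cur=1840-04-30


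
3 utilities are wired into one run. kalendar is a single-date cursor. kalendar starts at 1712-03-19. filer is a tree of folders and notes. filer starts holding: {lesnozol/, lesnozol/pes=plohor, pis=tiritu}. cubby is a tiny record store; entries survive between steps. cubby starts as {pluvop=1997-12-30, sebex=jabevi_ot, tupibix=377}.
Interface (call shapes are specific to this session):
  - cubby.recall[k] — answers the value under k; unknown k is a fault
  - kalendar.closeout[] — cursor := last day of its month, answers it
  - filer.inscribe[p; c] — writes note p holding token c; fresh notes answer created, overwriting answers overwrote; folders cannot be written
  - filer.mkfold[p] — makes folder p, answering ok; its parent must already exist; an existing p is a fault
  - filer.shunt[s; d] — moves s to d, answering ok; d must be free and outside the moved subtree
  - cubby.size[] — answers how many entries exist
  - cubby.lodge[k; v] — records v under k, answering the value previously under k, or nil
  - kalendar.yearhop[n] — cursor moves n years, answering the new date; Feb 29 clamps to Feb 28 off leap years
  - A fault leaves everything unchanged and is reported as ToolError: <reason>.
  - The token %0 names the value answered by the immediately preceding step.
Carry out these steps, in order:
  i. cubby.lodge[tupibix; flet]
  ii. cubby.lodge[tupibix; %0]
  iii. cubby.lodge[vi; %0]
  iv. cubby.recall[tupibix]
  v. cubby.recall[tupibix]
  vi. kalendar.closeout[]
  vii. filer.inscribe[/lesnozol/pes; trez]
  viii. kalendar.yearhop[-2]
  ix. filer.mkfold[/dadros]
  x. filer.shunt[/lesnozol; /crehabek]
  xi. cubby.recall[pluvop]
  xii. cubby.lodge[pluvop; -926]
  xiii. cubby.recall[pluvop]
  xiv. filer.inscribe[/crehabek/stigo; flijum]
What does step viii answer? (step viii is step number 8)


-> lodge(tupibix, flet)
<- 377
-> lodge(tupibix, %0)
<- flet
-> lodge(vi, %0)
<- nil
-> recall(tupibix)
<- 377
-> recall(tupibix)
<- 377
-> closeout()
<- 1712-03-31
-> inscribe(/lesnozol/pes, trez)
<- overwrote
-> yearhop(-2)
<- 1710-03-31
-> mkfold(/dadros)
<- ok
-> shunt(/lesnozol, /crehabek)
<- ok
-> recall(pluvop)
<- 1997-12-30
-> lodge(pluvop, -926)
<- 1997-12-30
-> recall(pluvop)
<- -926
-> inscribe(/crehabek/stigo, flijum)
<- created

Answer: 1710-03-31


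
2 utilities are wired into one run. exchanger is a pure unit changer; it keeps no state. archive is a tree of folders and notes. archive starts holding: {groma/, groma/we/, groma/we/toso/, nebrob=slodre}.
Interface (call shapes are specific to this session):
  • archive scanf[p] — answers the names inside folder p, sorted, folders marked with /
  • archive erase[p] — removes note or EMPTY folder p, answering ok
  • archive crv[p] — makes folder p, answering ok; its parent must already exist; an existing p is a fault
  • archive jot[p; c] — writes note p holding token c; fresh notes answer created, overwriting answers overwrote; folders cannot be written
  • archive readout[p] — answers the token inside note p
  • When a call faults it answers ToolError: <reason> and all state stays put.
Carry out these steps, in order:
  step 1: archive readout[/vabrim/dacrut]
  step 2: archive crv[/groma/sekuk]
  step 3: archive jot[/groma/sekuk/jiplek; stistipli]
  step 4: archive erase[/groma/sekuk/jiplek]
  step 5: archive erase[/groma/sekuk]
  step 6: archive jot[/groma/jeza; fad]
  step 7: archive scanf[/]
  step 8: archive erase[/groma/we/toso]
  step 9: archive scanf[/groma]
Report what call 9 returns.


>> archive readout(p='/vabrim/dacrut')
<< ToolError: not found
>> archive crv(p='/groma/sekuk')
<< ok
>> archive jot(p='/groma/sekuk/jiplek', c='stistipli')
<< created
>> archive erase(p='/groma/sekuk/jiplek')
<< ok
>> archive erase(p='/groma/sekuk')
<< ok
>> archive jot(p='/groma/jeza', c='fad')
<< created
>> archive scanf(p='/')
<< [groma/, nebrob]
>> archive erase(p='/groma/we/toso')
<< ok
>> archive scanf(p='/groma')
<< [jeza, we/]

Answer: [jeza, we/]


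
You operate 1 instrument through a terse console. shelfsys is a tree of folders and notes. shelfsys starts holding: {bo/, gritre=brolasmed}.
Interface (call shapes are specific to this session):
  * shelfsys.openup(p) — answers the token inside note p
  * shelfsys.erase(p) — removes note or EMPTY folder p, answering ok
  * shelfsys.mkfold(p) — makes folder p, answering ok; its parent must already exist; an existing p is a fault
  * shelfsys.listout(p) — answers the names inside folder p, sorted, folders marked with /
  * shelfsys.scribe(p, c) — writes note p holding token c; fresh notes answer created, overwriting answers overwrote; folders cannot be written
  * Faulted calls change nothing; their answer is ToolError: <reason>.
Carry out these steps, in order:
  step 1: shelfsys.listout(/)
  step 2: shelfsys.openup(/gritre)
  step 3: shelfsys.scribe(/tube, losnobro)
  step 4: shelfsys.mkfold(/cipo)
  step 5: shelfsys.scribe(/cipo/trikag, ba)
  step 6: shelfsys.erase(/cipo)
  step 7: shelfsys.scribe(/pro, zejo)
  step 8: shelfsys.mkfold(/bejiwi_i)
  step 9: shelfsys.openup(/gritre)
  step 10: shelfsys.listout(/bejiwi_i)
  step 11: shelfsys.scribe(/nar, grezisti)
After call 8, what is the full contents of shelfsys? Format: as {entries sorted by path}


$ listout /
= [bo/, gritre]
$ openup /gritre
= brolasmed
$ scribe /tube losnobro
= created
$ mkfold /cipo
= ok
$ scribe /cipo/trikag ba
= created
$ erase /cipo
= ToolError: not empty
$ scribe /pro zejo
= created
$ mkfold /bejiwi_i
= ok
$ openup /gritre
= brolasmed
$ listout /bejiwi_i
= []
$ scribe /nar grezisti
= created

Answer: {bejiwi_i/, bo/, cipo/, cipo/trikag=ba, gritre=brolasmed, pro=zejo, tube=losnobro}


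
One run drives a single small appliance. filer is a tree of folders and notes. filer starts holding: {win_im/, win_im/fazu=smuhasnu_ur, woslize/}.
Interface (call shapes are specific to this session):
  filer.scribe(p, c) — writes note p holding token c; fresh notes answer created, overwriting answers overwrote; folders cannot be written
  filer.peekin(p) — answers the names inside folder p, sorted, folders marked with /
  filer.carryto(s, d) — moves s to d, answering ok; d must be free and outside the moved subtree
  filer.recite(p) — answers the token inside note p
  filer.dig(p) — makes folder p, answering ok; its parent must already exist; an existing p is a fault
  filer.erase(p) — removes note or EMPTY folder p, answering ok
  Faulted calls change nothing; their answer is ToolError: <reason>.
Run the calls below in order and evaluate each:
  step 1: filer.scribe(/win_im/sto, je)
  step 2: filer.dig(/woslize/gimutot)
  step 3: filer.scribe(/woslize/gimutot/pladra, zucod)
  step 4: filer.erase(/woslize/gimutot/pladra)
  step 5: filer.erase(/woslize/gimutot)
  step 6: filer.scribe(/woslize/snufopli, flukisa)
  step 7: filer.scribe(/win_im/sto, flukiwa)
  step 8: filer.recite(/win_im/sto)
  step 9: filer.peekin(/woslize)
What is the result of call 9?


I run filer.scribe passing /win_im/sto, je, and get created.
Next I call filer.dig passing /woslize/gimutot, and get ok.
I run filer.scribe passing /woslize/gimutot/pladra, zucod, yielding created.
Calling filer.erase passing /woslize/gimutot/pladra, — result: ok.
Invoking filer.erase passing /woslize/gimutot: ok.
Invoking filer.scribe passing /woslize/snufopli, flukisa, and observe created.
Next I call filer.scribe passing /win_im/sto, flukiwa, which returns overwrote.
Calling filer.recite passing /win_im/sto, and get flukiwa.
Calling filer.peekin passing /woslize, yielding [snufopli].

Answer: [snufopli]


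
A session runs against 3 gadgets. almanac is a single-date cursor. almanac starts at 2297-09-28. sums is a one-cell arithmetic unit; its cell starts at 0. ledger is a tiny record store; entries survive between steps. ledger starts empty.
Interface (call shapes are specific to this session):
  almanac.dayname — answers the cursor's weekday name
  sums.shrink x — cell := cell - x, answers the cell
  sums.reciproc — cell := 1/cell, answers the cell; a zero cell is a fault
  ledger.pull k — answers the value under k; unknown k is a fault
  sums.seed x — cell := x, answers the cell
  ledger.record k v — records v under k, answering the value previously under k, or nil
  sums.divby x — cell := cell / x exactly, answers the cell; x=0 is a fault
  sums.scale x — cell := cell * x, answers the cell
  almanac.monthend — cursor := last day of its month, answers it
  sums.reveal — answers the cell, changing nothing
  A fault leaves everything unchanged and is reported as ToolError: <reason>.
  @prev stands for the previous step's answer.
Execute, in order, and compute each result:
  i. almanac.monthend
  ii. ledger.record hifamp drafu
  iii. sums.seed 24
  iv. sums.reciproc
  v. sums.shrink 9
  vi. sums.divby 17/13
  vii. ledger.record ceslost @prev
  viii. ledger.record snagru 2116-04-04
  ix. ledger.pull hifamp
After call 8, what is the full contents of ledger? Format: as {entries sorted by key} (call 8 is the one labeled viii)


Answer: {ceslost=-2795/408, hifamp=drafu, snagru=2116-04-04}

Derivation:
Act: almanac.monthend[]
Obs: 2297-09-30
Act: ledger.record[k→hifamp; v→drafu]
Obs: nil
Act: sums.seed[x→24]
Obs: 24
Act: sums.reciproc[]
Obs: 1/24
Act: sums.shrink[x→9]
Obs: -215/24
Act: sums.divby[x→17/13]
Obs: -2795/408
Act: ledger.record[k→ceslost; v→@prev]
Obs: nil
Act: ledger.record[k→snagru; v→2116-04-04]
Obs: nil
Act: ledger.pull[k→hifamp]
Obs: drafu


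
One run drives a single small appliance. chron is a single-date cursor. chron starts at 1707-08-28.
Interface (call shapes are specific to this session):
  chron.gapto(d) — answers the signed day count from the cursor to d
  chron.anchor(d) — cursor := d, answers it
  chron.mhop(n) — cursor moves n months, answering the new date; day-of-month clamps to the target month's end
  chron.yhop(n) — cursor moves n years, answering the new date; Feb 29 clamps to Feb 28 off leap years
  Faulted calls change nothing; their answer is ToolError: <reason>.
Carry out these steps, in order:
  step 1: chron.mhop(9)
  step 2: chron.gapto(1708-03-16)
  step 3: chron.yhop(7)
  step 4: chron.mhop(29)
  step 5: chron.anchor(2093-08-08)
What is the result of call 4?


// mhop(n=9) ~> 1708-05-28
// gapto(d=1708-03-16) ~> -73
// yhop(n=7) ~> 1715-05-28
// mhop(n=29) ~> 1717-10-28
// anchor(d=2093-08-08) ~> 2093-08-08

Answer: 1717-10-28


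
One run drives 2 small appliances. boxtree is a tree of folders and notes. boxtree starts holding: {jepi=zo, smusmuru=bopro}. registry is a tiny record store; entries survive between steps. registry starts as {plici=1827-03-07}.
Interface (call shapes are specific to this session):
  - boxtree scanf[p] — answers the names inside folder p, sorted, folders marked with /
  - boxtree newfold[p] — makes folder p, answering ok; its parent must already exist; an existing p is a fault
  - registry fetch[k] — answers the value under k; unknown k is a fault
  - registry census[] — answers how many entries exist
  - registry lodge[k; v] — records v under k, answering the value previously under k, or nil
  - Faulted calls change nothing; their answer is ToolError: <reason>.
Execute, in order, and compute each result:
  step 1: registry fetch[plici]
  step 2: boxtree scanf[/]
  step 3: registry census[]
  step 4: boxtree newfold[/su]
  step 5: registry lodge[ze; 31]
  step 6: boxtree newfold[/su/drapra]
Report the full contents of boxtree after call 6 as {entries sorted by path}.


Do: registry fetch[k='plici']
See: 1827-03-07
Do: boxtree scanf[p='/']
See: [jepi, smusmuru]
Do: registry census[]
See: 1
Do: boxtree newfold[p='/su']
See: ok
Do: registry lodge[k='ze'; v='31']
See: nil
Do: boxtree newfold[p='/su/drapra']
See: ok

Answer: {jepi=zo, smusmuru=bopro, su/, su/drapra/}


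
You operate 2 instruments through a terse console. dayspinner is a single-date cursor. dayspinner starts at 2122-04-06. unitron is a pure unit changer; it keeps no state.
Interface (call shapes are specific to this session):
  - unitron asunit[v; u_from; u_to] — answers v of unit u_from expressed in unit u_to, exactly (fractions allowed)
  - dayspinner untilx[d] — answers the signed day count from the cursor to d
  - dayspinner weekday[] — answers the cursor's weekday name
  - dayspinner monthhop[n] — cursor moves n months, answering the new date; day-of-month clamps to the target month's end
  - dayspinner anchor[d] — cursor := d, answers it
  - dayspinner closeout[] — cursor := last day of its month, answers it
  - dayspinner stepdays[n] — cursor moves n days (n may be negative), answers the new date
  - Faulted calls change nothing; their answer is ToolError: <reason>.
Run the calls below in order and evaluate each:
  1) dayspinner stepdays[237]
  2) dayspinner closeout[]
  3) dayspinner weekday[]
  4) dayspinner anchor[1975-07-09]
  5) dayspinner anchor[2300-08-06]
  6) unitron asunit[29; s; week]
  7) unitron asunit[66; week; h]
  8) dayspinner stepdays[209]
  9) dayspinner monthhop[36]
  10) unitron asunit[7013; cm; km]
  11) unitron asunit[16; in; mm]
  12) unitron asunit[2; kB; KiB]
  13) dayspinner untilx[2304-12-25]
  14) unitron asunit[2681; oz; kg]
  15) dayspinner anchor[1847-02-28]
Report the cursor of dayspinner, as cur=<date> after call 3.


·→ dayspinner stepdays(237)
·← 2122-11-29
·→ dayspinner closeout()
·← 2122-11-30
·→ dayspinner weekday()
·← Monday
·→ dayspinner anchor(1975-07-09)
·← 1975-07-09
·→ dayspinner anchor(2300-08-06)
·← 2300-08-06
·→ unitron asunit(29, s, week)
·← 29/604800
·→ unitron asunit(66, week, h)
·← 11088
·→ dayspinner stepdays(209)
·← 2301-03-03
·→ dayspinner monthhop(36)
·← 2304-03-03
·→ unitron asunit(7013, cm, km)
·← 7013/100000
·→ unitron asunit(16, in, mm)
·← 2032/5
·→ unitron asunit(2, kB, KiB)
·← 125/64
·→ dayspinner untilx(2304-12-25)
·← 297
·→ unitron asunit(2681, oz, kg)
·← 121608114397/1600000000
·→ dayspinner anchor(1847-02-28)
·← 1847-02-28

Answer: cur=2122-11-30


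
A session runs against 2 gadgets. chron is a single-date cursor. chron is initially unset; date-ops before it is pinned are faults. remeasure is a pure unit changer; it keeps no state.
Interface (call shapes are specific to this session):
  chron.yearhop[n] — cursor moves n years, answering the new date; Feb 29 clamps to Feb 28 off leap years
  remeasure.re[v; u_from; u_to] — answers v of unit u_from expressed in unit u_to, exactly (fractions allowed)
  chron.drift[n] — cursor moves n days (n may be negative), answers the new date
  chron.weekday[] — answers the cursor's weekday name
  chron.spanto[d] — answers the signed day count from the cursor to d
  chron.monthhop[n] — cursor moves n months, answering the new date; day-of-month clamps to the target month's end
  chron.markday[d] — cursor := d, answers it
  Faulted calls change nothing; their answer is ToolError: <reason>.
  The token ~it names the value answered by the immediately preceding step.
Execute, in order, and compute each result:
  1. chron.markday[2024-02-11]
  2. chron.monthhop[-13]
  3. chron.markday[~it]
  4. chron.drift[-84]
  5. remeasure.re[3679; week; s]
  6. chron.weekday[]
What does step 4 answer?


Answer: 2022-10-19

Derivation:
>>> chron.markday d='2024-02-11'
[out] 2024-02-11
>>> chron.monthhop n='-13'
[out] 2023-01-11
>>> chron.markday d='~it'
[out] 2023-01-11
>>> chron.drift n='-84'
[out] 2022-10-19
>>> remeasure.re v='3679' u_from='week' u_to='s'
[out] 2225059200
>>> chron.weekday
[out] Wednesday


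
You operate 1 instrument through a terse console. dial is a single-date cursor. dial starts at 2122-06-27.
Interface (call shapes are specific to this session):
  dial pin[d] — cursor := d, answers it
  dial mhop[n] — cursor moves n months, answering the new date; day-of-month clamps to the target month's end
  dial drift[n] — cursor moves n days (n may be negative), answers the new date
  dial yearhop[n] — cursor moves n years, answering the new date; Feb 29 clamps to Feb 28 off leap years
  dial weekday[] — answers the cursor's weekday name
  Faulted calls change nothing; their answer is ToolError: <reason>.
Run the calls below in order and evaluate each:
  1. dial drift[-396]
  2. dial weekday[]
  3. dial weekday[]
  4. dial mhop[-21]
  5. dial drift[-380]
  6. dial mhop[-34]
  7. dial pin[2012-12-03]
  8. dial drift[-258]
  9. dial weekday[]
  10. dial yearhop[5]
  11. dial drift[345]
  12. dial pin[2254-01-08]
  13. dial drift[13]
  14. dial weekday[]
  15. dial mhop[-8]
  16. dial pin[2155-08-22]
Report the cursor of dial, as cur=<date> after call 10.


-- 1. dial drift(-396) : 2121-05-27
-- 2. dial weekday() : Tuesday
-- 3. dial weekday() : Tuesday
-- 4. dial mhop(-21) : 2119-08-27
-- 5. dial drift(-380) : 2118-08-12
-- 6. dial mhop(-34) : 2115-10-12
-- 7. dial pin(2012-12-03) : 2012-12-03
-- 8. dial drift(-258) : 2012-03-20
-- 9. dial weekday() : Tuesday
-- 10. dial yearhop(5) : 2017-03-20
-- 11. dial drift(345) : 2018-02-28
-- 12. dial pin(2254-01-08) : 2254-01-08
-- 13. dial drift(13) : 2254-01-21
-- 14. dial weekday() : Saturday
-- 15. dial mhop(-8) : 2253-05-21
-- 16. dial pin(2155-08-22) : 2155-08-22

Answer: cur=2017-03-20


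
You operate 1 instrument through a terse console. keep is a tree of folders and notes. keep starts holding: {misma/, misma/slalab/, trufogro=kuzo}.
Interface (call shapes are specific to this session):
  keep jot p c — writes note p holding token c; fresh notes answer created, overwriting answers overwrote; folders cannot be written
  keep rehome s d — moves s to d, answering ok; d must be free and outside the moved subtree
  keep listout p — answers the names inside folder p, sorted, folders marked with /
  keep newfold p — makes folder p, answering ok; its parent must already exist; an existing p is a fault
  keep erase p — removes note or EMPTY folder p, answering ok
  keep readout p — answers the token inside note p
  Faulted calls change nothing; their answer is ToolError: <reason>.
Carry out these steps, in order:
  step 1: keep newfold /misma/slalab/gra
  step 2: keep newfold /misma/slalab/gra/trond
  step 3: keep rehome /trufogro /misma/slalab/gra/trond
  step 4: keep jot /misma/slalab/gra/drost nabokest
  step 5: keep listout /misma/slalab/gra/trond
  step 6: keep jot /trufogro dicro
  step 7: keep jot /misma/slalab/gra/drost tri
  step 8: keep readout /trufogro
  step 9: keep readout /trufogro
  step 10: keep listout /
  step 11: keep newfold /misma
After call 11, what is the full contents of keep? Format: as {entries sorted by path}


Answer: {misma/, misma/slalab/, misma/slalab/gra/, misma/slalab/gra/drost=tri, misma/slalab/gra/trond/, trufogro=dicro}

Derivation:
! 1. keep newfold(p=/misma/slalab/gra) : ok
! 2. keep newfold(p=/misma/slalab/gra/trond) : ok
! 3. keep rehome(s=/trufogro, d=/misma/slalab/gra/trond) : ToolError: exists
! 4. keep jot(p=/misma/slalab/gra/drost, c=nabokest) : created
! 5. keep listout(p=/misma/slalab/gra/trond) : []
! 6. keep jot(p=/trufogro, c=dicro) : overwrote
! 7. keep jot(p=/misma/slalab/gra/drost, c=tri) : overwrote
! 8. keep readout(p=/trufogro) : dicro
! 9. keep readout(p=/trufogro) : dicro
! 10. keep listout(p=/) : [misma/, trufogro]
! 11. keep newfold(p=/misma) : ToolError: exists


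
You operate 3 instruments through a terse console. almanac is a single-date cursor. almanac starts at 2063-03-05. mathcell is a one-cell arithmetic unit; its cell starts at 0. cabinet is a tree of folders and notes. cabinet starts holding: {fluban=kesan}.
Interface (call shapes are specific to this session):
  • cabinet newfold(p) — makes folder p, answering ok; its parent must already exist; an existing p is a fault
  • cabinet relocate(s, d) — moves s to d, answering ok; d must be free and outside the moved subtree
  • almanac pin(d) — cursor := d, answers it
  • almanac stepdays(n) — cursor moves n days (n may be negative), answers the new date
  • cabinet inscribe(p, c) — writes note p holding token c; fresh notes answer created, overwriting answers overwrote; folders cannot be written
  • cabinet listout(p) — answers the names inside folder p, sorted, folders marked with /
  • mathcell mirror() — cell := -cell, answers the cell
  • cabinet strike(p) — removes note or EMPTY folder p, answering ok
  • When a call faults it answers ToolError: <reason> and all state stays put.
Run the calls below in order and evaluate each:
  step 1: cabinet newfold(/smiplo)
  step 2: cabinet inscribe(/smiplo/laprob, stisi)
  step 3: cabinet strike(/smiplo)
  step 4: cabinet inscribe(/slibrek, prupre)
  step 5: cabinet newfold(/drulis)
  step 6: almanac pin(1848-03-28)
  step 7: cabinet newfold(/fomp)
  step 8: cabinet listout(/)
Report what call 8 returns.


Answer: [drulis/, fluban, fomp/, slibrek, smiplo/]

Derivation:
[in] cabinet newfold p=/smiplo
:: ok
[in] cabinet inscribe p=/smiplo/laprob c=stisi
:: created
[in] cabinet strike p=/smiplo
:: ToolError: not empty
[in] cabinet inscribe p=/slibrek c=prupre
:: created
[in] cabinet newfold p=/drulis
:: ok
[in] almanac pin d=1848-03-28
:: 1848-03-28
[in] cabinet newfold p=/fomp
:: ok
[in] cabinet listout p=/
:: [drulis/, fluban, fomp/, slibrek, smiplo/]
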